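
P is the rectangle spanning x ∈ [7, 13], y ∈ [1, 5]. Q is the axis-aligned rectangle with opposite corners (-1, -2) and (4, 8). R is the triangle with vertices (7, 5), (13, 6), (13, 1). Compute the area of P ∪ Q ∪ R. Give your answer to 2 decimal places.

By inclusion–exclusion:
Individual areas: |P| = 24, |Q| = 50, |R| = 15.
|P∩Q| = 0 (no overlap).
|P∩R| = 12.
|Q∩R| = 0.
|P∩Q∩R| = 0.
|P ∪ Q ∪ R| = 89 − 12 + 0 = 77.00.

77.00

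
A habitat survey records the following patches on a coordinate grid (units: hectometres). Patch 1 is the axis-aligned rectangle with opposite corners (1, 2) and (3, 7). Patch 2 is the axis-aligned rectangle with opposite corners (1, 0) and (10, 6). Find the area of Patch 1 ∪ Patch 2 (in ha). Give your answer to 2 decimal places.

56.00

By inclusion–exclusion:
Individual areas: |Patch 1| = 10, |Patch 2| = 54.
|Patch 1∩Patch 2|: x∈[1,3], y∈[2,6] → 2·4 = 8.
|Patch 1 ∪ Patch 2| = 64 − 8 = 56.00.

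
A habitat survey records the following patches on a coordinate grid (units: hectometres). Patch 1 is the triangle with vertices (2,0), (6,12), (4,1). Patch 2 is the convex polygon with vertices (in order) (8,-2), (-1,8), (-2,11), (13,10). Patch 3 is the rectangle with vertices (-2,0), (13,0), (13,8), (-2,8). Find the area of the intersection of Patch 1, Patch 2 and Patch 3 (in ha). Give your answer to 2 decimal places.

5.17

The intersection is the polygon with vertices (4.218,2.202), (3.135,3.405), (4.667,8), (5.273,8).
By the shoelace formula its area is 5.17.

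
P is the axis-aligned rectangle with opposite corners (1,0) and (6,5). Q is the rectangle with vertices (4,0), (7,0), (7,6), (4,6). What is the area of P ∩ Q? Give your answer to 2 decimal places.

|P∩Q|: x∈[4,6], y∈[0,5] → 2·5 = 10.

10.00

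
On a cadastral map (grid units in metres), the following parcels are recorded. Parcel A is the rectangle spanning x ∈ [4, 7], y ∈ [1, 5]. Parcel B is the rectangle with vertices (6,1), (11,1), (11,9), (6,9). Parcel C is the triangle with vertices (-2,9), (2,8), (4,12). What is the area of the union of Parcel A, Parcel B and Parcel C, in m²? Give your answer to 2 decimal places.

57.00

By inclusion–exclusion:
Individual areas: |Parcel A| = 12, |Parcel B| = 40, |Parcel C| = 9.
|Parcel A∩Parcel B|: x∈[6,7], y∈[1,5] → 1·4 = 4.
|Parcel A∩Parcel C| = 0.
|Parcel B∩Parcel C| = 0.
|Parcel A∩Parcel B∩Parcel C| = 0.
|Parcel A ∪ Parcel B ∪ Parcel C| = 61 − 4 + 0 = 57.00.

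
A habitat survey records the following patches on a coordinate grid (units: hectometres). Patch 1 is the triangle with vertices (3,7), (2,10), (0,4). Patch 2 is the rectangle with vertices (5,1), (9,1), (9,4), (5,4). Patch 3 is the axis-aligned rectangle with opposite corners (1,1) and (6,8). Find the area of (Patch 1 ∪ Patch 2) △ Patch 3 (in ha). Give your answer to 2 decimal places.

39.67

|Patch 1 ∪ Patch 2| = 18.
|(Patch 1 ∪ Patch 2) ∩ Patch 3| = 6.6667.
|(Patch 1 ∪ Patch 2) △ Patch 3| = 18 + 35 − 13.3333 = 39.67.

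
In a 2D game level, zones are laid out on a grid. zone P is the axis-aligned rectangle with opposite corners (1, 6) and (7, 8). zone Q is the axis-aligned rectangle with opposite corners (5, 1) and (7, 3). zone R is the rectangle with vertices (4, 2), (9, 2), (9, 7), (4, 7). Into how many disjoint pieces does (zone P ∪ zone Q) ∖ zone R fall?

(zone P ∪ zone Q) ∖ zone R splits into 2 disjoint pieces (area 9, area 2).

2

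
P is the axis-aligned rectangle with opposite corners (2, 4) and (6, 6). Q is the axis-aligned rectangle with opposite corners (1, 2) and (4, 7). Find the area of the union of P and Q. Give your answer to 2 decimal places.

By inclusion–exclusion:
Individual areas: |P| = 8, |Q| = 15.
|P∩Q|: x∈[2,4], y∈[4,6] → 2·2 = 4.
|P ∪ Q| = 23 − 4 = 19.00.

19.00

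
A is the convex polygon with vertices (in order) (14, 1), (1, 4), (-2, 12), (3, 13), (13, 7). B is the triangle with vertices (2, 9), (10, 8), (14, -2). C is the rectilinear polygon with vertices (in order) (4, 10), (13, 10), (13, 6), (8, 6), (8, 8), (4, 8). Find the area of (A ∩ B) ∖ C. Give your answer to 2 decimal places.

|A ∩ B| = 33.4223.
|(A ∩ B) ∩ C| = 7.05.
|(A ∩ B) ∖ C| = 33.4223 − 7.05 = 26.37.

26.37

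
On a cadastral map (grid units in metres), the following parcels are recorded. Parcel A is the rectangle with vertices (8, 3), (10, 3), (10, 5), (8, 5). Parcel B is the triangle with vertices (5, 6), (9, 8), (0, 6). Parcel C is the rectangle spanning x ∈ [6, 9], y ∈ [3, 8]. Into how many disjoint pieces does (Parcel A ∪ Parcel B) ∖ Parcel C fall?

(Parcel A ∪ Parcel B) ∖ Parcel C splits into 2 disjoint pieces (area 2, area 3.75).

2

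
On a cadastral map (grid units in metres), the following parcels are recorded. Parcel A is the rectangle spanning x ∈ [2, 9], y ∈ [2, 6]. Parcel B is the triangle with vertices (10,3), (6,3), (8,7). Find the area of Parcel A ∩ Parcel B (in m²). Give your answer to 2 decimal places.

6.50

The intersection is the polygon with vertices (9,3), (6,3), (7.5,6), (8.5,6), (9,5).
By the shoelace formula its area is 6.50.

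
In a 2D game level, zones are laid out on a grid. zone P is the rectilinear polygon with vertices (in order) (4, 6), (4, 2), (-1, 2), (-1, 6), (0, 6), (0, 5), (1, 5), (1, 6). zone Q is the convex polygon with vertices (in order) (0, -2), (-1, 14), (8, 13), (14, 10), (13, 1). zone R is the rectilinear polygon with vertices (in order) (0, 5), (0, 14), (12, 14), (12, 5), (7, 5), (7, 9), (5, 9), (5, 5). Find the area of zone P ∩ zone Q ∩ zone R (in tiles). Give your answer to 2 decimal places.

3.00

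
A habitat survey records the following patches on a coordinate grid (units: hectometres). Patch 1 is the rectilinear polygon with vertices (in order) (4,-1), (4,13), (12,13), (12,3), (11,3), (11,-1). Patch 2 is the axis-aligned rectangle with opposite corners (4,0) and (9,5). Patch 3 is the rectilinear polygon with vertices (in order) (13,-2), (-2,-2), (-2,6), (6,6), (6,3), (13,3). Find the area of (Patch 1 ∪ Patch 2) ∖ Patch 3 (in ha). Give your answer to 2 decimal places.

74.00

|Patch 1 ∪ Patch 2| = 108.
|(Patch 1 ∪ Patch 2) ∩ Patch 3| = 34.
|(Patch 1 ∪ Patch 2) ∖ Patch 3| = 108 − 34 = 74.00.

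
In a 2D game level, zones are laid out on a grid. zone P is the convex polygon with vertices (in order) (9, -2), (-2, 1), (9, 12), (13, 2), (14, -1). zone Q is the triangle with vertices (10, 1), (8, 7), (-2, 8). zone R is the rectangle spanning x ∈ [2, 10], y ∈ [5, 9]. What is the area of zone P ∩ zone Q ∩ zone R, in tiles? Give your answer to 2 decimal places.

The intersection is the polygon with vertices (8,7), (8.667,5), (3.143,5), (2.421,5.421), (4.364,7.364).
By the shoelace formula its area is 11.15.

11.15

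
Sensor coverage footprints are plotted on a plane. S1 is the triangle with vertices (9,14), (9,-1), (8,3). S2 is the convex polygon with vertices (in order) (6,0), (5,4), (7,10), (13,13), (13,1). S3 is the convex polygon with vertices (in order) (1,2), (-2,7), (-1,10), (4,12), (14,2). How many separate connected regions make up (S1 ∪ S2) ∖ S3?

2

(S1 ∪ S2) ∖ S3 splits into 2 disjoint pieces (area 33.5536, area 11.2463).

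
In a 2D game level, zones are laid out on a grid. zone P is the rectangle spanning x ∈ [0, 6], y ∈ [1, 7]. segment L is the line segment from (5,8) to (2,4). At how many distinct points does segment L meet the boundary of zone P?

The segment meets the boundary at (4.25,7).

1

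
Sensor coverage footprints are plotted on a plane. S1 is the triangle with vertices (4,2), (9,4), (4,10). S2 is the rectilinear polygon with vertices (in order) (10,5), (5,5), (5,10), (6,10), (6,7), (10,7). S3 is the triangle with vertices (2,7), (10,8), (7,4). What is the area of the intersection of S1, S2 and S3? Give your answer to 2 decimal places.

The intersection is the polygon with vertices (5.333,5), (5,5.2), (5,7.375), (6,7.5), (6,7), (6.5,7), (7.947,5.263), (7.75,5).
By the shoelace formula its area is 5.02.

5.02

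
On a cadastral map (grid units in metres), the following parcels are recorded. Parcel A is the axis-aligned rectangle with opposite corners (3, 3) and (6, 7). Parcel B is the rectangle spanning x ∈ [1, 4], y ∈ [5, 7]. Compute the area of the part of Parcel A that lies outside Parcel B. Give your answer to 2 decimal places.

10.00

|Parcel A∩Parcel B|: x∈[3,4], y∈[5,7] → 1·2 = 2.
|Parcel A| = 12.
|Parcel A ∖ Parcel B| = |Parcel A| − |Parcel A∩Parcel B| = 12 − 2 = 10.00.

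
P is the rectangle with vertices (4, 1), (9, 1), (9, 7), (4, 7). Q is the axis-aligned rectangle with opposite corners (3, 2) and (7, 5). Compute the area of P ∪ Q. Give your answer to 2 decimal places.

33.00

By inclusion–exclusion:
Individual areas: |P| = 30, |Q| = 12.
|P∩Q|: x∈[4,7], y∈[2,5] → 3·3 = 9.
|P ∪ Q| = 42 − 9 = 33.00.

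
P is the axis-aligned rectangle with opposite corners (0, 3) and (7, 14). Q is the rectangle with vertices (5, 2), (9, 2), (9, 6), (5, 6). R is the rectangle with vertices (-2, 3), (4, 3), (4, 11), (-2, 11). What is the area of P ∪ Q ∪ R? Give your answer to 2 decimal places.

By inclusion–exclusion:
Individual areas: |P| = 77, |Q| = 16, |R| = 48.
|P∩Q|: x∈[5,7], y∈[3,6] → 2·3 = 6.
|P∩R|: x∈[0,4], y∈[3,11] → 4·8 = 32.
|Q∩R| = 0 (no overlap).
|P∩Q∩R| = 0.
|P ∪ Q ∪ R| = 141 − 38 + 0 = 103.00.

103.00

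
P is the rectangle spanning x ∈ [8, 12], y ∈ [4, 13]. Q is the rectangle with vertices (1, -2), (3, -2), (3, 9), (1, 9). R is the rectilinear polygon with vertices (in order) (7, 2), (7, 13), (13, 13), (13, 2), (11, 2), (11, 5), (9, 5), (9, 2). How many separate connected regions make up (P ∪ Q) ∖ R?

(P ∪ Q) ∖ R splits into 2 disjoint pieces (area 2, area 22).

2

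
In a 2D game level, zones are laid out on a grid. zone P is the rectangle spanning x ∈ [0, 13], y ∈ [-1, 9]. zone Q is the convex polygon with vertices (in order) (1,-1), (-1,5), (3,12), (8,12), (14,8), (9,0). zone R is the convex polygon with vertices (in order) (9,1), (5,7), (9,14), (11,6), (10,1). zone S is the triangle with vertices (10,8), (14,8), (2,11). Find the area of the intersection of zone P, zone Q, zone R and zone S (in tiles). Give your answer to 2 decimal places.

The intersection is the polygon with vertices (10,9), (10.267,8.933), (10.5,8), (10,8), (7.333,9).
By the shoelace formula its area is 1.70.

1.70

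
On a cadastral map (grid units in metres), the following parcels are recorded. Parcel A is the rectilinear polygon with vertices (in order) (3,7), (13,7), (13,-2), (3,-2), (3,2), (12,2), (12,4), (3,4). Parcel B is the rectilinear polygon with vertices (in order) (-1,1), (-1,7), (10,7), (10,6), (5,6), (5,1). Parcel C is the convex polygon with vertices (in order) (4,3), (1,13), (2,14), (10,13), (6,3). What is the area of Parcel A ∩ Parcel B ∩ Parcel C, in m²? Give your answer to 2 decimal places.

7.58

The intersection is the polygon with vertices (5,6), (5,4), (3.7,4), (3,6.333), (3,7), (7.6,7), (7.2,6).
By the shoelace formula its area is 7.58.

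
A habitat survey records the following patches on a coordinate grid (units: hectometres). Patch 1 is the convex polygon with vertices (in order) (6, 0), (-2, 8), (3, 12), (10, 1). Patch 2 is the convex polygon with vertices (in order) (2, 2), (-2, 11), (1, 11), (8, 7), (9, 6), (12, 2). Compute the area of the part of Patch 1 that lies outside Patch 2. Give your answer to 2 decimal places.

13.78

|Patch 1| = 61.5, |Patch 1∩Patch 2| = 47.7236.
|Patch 1 ∖ Patch 2| = |Patch 1| − |Patch 1∩Patch 2| = 61.5 − 47.7236 = 13.78.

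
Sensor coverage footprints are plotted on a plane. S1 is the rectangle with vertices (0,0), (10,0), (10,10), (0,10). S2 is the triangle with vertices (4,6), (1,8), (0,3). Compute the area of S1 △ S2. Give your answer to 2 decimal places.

|S1| = 100, |S2| = 8.5, |S1∩S2| = 8.5.
|S1 △ S2| = |S1| + |S2| − 2·|S1∩S2| = 100 + 8.5 − 17 = 91.50.

91.50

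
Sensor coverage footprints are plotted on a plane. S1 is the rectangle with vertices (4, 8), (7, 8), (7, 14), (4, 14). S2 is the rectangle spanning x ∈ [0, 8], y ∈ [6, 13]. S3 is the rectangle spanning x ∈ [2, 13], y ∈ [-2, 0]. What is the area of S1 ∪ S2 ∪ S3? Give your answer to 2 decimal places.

By inclusion–exclusion:
Individual areas: |S1| = 18, |S2| = 56, |S3| = 22.
|S1∩S2|: x∈[4,7], y∈[8,13] → 3·5 = 15.
|S1∩S3| = 0 (no overlap).
|S2∩S3| = 0 (no overlap).
|S1∩S2∩S3| = 0.
|S1 ∪ S2 ∪ S3| = 96 − 15 + 0 = 81.00.

81.00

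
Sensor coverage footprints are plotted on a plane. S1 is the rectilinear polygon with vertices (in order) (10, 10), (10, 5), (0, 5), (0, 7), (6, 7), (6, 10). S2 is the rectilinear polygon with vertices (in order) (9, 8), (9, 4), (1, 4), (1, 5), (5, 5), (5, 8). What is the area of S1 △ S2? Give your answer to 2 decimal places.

30.00

|S1| = 32, |S2| = 20, |S1∩S2| = 11.
|S1 △ S2| = |S1| + |S2| − 2·|S1∩S2| = 32 + 20 − 22 = 30.00.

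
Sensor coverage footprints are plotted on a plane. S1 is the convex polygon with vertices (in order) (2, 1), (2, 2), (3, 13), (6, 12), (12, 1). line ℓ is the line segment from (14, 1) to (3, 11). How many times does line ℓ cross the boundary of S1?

1

The segment meets the boundary at (10.033,4.607).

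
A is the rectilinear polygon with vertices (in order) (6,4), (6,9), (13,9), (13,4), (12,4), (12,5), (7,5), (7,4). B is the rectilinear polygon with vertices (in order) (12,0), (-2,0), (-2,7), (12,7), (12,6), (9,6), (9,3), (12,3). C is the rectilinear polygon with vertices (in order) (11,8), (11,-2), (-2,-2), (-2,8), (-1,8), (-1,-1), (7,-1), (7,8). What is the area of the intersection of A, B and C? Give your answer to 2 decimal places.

6.00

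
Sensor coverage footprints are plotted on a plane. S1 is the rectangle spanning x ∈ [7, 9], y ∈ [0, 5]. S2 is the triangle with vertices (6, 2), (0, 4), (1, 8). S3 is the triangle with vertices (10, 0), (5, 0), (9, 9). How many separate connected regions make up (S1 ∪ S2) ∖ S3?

2

(S1 ∪ S2) ∖ S3 splits into 2 disjoint pieces (area 0.0556, area 12.997).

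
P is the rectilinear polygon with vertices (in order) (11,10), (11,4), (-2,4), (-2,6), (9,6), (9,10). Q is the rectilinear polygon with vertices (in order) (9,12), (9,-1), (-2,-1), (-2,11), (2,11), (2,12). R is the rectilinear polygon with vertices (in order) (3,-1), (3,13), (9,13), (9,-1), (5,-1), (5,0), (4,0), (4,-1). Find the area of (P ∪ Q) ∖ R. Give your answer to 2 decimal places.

|P ∪ Q| = 151.
|(P ∪ Q) ∩ R| = 77.
|(P ∪ Q) ∖ R| = 151 − 77 = 74.00.

74.00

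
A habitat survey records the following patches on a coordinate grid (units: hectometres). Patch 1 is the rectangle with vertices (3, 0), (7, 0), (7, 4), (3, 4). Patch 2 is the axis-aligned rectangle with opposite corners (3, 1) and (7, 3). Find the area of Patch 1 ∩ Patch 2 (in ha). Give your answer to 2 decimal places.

8.00

|Patch 1∩Patch 2|: x∈[3,7], y∈[1,3] → 4·2 = 8.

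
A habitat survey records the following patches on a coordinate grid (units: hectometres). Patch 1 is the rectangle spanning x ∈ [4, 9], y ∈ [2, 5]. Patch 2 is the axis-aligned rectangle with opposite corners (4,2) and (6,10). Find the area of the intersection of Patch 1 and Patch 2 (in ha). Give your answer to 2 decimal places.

|Patch 1∩Patch 2|: x∈[4,6], y∈[2,5] → 2·3 = 6.

6.00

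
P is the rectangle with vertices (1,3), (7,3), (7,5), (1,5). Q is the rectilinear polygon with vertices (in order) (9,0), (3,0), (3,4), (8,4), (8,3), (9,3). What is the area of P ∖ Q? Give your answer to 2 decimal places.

|P| = 12, |P∩Q| = 4.
|P ∖ Q| = |P| − |P∩Q| = 12 − 4 = 8.00.

8.00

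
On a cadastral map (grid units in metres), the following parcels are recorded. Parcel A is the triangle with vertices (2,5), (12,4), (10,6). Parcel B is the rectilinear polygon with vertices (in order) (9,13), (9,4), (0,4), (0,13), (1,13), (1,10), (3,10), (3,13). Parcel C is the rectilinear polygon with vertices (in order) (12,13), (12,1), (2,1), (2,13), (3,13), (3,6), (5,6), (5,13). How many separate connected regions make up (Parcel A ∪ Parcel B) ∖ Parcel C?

(Parcel A ∪ Parcel B) ∖ Parcel C splits into 2 disjoint pieces (area 15, area 14).

2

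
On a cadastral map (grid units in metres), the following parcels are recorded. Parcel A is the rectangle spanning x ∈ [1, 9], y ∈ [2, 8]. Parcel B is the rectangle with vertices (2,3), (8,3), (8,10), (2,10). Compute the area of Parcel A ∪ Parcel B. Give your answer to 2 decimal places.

By inclusion–exclusion:
Individual areas: |Parcel A| = 48, |Parcel B| = 42.
|Parcel A∩Parcel B|: x∈[2,8], y∈[3,8] → 6·5 = 30.
|Parcel A ∪ Parcel B| = 90 − 30 = 60.00.

60.00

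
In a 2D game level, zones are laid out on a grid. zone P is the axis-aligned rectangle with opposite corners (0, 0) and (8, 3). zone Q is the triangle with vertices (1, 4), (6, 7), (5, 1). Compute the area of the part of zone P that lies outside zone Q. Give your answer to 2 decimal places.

21.00

|zone P| = 24, |zone P∩zone Q| = 3.
|zone P ∖ zone Q| = |zone P| − |zone P∩zone Q| = 24 − 3 = 21.00.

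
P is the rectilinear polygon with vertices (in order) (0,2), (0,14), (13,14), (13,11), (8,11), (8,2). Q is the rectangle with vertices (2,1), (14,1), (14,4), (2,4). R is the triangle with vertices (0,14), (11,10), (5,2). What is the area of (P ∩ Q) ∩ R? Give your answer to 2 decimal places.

The region (P ∩ Q) ∩ R is the polygon with vertices (6.5,4), (5,2), (4.167,4).
By the shoelace formula its area is 2.33.

2.33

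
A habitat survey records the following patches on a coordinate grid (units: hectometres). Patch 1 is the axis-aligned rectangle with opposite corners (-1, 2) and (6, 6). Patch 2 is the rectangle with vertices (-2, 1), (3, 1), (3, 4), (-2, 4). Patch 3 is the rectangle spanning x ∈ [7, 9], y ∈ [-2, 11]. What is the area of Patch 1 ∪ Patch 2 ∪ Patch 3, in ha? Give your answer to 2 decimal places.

61.00

By inclusion–exclusion:
Individual areas: |Patch 1| = 28, |Patch 2| = 15, |Patch 3| = 26.
|Patch 1∩Patch 2|: x∈[-1,3], y∈[2,4] → 4·2 = 8.
|Patch 1∩Patch 3| = 0 (no overlap).
|Patch 2∩Patch 3| = 0 (no overlap).
|Patch 1∩Patch 2∩Patch 3| = 0.
|Patch 1 ∪ Patch 2 ∪ Patch 3| = 69 − 8 + 0 = 61.00.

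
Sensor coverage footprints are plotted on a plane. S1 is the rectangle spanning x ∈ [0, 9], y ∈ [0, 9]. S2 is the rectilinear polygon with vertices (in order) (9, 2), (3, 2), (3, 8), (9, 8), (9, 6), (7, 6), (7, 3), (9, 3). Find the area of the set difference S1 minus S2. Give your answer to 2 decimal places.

51.00

|S1| = 81, |S1∩S2| = 30.
|S1 ∖ S2| = |S1| − |S1∩S2| = 81 − 30 = 51.00.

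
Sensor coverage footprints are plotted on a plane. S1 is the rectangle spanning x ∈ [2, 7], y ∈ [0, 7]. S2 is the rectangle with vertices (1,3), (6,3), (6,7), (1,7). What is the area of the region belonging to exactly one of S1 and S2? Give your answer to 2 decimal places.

|S1∩S2|: x∈[2,6], y∈[3,7] → 4·4 = 16.
|S1 △ S2| = |S1| + |S2| − 2·|S1∩S2| = 35 + 20 − 32 = 23.00.

23.00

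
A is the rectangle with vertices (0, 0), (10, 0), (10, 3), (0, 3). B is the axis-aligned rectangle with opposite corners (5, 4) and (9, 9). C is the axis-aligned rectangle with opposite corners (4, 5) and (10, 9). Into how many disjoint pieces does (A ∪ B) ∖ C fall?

(A ∪ B) ∖ C splits into 2 disjoint pieces (area 30, area 4).

2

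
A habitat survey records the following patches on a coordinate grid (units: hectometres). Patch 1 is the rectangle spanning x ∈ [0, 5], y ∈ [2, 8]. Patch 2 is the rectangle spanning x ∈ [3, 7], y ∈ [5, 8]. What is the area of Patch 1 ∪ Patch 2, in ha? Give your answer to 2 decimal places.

By inclusion–exclusion:
Individual areas: |Patch 1| = 30, |Patch 2| = 12.
|Patch 1∩Patch 2|: x∈[3,5], y∈[5,8] → 2·3 = 6.
|Patch 1 ∪ Patch 2| = 42 − 6 = 36.00.

36.00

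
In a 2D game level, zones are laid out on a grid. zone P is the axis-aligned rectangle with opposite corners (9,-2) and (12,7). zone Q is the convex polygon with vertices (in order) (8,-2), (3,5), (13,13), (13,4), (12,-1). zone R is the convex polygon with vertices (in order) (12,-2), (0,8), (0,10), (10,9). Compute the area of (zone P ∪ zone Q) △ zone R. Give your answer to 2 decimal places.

|zone P ∪ zone Q| = 88.875.
|(zone P ∪ zone Q) ∩ zone R| = 44.5043.
|(zone P ∪ zone Q) △ zone R| = 88.875 + 66 − 89.0086 = 65.87.

65.87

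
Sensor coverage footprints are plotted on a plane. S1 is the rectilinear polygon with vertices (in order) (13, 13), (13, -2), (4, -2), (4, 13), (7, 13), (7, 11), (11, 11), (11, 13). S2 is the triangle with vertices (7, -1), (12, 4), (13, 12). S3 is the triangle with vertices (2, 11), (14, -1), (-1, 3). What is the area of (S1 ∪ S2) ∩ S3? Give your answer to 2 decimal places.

36.30

The region (S1 ∪ S2) ∩ S3 is the polygon with vertices (13,-0.733), (4,1.667), (4,9), (13,0).
By the shoelace formula its area is 36.30.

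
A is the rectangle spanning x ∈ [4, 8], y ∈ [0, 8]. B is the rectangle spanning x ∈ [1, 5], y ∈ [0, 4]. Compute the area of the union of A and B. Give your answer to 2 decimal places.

By inclusion–exclusion:
Individual areas: |A| = 32, |B| = 16.
|A∩B|: x∈[4,5], y∈[0,4] → 1·4 = 4.
|A ∪ B| = 48 − 4 = 44.00.

44.00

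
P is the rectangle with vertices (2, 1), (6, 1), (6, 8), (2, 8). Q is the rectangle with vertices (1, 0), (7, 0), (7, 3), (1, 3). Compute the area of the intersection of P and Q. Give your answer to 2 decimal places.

|P∩Q|: x∈[2,6], y∈[1,3] → 4·2 = 8.

8.00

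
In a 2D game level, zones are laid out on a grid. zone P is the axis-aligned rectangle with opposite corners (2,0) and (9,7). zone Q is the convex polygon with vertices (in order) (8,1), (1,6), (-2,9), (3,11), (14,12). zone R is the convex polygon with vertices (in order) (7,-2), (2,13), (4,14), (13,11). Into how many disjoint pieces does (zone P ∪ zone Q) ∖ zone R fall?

3

(zone P ∪ zone Q) ∖ zone R splits into 3 disjoint pieces (area 1.2564, area 38.3768, area 2.8869).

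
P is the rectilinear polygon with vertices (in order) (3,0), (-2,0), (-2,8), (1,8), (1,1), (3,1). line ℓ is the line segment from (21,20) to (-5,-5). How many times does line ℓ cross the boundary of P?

The segment meets the boundary at (0.2,0), (1.24,1).

2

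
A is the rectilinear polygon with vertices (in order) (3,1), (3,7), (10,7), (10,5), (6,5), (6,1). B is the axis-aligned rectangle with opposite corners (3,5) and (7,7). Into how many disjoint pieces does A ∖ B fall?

A ∖ B splits into 2 disjoint pieces (area 12, area 6).

2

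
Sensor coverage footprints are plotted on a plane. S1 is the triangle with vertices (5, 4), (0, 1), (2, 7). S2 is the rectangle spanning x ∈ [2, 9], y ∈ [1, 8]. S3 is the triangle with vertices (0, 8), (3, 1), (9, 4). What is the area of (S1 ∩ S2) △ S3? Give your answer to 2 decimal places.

|S1 ∩ S2| = 7.2.
|(S1 ∩ S2) ∩ S3| = 6.9811.
|(S1 ∩ S2) △ S3| = 7.2 + 25.5 − 13.9621 = 18.74.

18.74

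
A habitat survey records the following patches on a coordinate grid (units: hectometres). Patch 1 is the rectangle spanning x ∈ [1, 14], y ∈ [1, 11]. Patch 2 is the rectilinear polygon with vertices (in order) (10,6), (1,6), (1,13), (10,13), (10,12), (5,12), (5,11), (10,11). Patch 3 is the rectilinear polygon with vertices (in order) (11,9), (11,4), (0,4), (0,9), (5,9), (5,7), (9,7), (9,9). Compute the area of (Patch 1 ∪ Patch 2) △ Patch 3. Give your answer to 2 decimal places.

106.00

|Patch 1 ∪ Patch 2| = 143.
|(Patch 1 ∪ Patch 2) ∩ Patch 3| = 42.
|(Patch 1 ∪ Patch 2) △ Patch 3| = 143 + 47 − 84 = 106.00.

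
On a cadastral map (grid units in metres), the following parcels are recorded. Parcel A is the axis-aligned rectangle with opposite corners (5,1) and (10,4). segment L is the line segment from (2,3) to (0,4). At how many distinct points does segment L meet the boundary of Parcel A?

The segment lies entirely outside Parcel A and never meets its boundary.

0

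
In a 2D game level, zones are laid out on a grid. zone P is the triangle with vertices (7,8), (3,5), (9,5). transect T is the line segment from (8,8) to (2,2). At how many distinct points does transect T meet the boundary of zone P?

2

The segment meets the boundary at (5,5), (7.4,7.4).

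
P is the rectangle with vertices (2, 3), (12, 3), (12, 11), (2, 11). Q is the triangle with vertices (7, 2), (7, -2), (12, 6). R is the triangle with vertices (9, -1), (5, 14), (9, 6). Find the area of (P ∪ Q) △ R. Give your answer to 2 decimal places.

|P ∪ Q| = 87.1875.
|(P ∪ Q) ∩ R| = 12.4646.
|(P ∪ Q) △ R| = 87.1875 + 14 − 24.9292 = 76.26.

76.26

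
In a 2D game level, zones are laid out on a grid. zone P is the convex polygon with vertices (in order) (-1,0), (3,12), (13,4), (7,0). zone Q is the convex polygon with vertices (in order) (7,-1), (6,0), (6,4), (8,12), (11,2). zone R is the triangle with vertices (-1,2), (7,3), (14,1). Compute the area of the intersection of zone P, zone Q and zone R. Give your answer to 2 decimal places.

The intersection is the polygon with vertices (9,1.333), (6,1.533), (6,2.875), (7,3), (10.15,2.1).
By the shoelace formula its area is 4.70.

4.70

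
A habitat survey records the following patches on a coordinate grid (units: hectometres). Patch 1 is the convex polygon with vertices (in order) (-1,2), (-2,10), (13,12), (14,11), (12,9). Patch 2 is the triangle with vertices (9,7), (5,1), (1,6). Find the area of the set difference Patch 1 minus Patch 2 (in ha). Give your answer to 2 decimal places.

|Patch 1| = 79, |Patch 1∩Patch 2| = 7.944.
|Patch 1 ∖ Patch 2| = |Patch 1| − |Patch 1∩Patch 2| = 79 − 7.944 = 71.06.

71.06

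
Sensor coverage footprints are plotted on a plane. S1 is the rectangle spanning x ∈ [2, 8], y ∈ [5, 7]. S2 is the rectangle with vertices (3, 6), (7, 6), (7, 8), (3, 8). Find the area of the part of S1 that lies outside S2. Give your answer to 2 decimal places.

8.00

|S1∩S2|: x∈[3,7], y∈[6,7] → 4·1 = 4.
|S1| = 12.
|S1 ∖ S2| = |S1| − |S1∩S2| = 12 − 4 = 8.00.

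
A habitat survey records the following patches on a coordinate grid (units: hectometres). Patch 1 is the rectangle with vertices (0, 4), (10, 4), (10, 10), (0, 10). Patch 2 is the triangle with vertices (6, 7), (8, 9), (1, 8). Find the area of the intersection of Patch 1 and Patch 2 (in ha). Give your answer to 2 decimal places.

6.00

The intersection is the polygon with vertices (1,8), (8,9), (6,7).
By the shoelace formula its area is 6.00.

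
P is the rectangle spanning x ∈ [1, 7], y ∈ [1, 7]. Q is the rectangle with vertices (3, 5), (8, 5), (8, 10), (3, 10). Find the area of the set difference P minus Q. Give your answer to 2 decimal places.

|P∩Q|: x∈[3,7], y∈[5,7] → 4·2 = 8.
|P| = 36.
|P ∖ Q| = |P| − |P∩Q| = 36 − 8 = 28.00.

28.00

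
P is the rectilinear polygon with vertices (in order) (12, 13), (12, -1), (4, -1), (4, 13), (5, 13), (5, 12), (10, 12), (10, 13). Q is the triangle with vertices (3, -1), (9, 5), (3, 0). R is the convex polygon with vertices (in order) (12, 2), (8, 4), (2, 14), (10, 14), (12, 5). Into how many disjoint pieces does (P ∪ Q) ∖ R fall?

(P ∪ Q) ∖ R splits into 2 disjoint pieces (area 50.25, area 7.1111).

2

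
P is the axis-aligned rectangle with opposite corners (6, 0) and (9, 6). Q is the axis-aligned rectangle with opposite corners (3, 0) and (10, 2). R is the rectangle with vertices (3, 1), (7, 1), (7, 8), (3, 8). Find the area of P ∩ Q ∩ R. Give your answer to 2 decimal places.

The intersection is the polygon with vertices (6,2), (7,2), (7,1), (6,1).
By the shoelace formula its area is 1.00.

1.00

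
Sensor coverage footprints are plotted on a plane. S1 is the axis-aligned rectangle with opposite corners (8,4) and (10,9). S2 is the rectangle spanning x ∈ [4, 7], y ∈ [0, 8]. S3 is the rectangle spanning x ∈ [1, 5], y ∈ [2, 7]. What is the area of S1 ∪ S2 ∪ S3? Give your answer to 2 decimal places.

49.00

By inclusion–exclusion:
Individual areas: |S1| = 10, |S2| = 24, |S3| = 20.
|S1∩S2| = 0 (no overlap).
|S1∩S3| = 0 (no overlap).
|S2∩S3|: x∈[4,5], y∈[2,7] → 1·5 = 5.
|S1∩S2∩S3| = 0.
|S1 ∪ S2 ∪ S3| = 54 − 5 + 0 = 49.00.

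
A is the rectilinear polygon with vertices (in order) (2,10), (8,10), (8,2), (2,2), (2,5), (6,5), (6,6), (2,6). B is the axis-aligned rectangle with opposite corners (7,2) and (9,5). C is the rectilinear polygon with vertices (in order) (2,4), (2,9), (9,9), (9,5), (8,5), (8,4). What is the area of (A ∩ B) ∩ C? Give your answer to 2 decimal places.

The region (A ∩ B) ∩ C is the polygon with vertices (7,5), (8,5), (8,4), (7,4).
By the shoelace formula its area is 1.00.

1.00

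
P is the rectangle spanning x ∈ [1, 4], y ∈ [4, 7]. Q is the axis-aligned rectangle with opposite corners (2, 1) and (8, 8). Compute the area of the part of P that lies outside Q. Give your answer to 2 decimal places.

3.00

|P∩Q|: x∈[2,4], y∈[4,7] → 2·3 = 6.
|P| = 9.
|P ∖ Q| = |P| − |P∩Q| = 9 − 6 = 3.00.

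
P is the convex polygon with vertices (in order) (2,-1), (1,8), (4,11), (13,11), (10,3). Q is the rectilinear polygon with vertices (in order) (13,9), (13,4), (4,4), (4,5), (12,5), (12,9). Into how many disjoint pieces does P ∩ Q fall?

2

P ∩ Q splits into 2 disjoint pieces (area 0.0833, area 6.5625).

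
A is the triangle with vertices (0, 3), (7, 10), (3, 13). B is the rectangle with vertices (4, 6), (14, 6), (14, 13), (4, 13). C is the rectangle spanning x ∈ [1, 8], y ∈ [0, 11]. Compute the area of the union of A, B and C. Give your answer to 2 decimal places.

130.39

By inclusion–exclusion:
Individual areas: |A| = 24.5, |B| = 70, |C| = 77.
|A∩B| = 7.875.
|A∩C| = 20.0667.
|B∩C|: x∈[4,8], y∈[6,11] → 4·5 = 20.
|A∩B∩C| = 6.8333.
|A ∪ B ∪ C| = 171.5 − 47.9417 + 6.8333 = 130.39.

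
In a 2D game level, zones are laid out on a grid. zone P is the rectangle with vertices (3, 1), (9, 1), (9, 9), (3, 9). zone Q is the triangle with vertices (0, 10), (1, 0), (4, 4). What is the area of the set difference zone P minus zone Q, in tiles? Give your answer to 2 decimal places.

|zone P| = 48, |zone P∩zone Q| = 1.4167.
|zone P ∖ zone Q| = |zone P| − |zone P∩zone Q| = 48 − 1.4167 = 46.58.

46.58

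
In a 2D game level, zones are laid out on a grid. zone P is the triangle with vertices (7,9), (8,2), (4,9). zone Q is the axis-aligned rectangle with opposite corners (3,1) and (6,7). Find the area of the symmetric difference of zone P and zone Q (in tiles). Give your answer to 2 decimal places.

|zone P| = 10.5, |zone Q| = 18, |zone P∩zone Q| = 0.6429.
|zone P △ zone Q| = |zone P| + |zone Q| − 2·|zone P∩zone Q| = 10.5 + 18 − 1.2857 = 27.21.

27.21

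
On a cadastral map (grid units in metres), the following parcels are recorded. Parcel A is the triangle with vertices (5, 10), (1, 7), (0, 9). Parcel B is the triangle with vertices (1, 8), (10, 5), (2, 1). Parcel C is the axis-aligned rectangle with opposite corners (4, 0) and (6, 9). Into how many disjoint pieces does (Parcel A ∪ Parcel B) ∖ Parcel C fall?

2

(Parcel A ∪ Parcel B) ∖ Parcel C splits into 2 disjoint pieces (area 20.103, area 6.6667).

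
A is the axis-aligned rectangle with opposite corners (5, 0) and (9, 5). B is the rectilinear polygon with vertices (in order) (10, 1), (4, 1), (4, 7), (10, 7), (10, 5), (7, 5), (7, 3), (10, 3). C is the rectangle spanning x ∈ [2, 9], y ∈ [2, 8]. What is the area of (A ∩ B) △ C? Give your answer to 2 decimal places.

|A ∩ B| = 12.
|(A ∩ B) ∩ C| = 8.
|(A ∩ B) △ C| = 12 + 42 − 16 = 38.00.

38.00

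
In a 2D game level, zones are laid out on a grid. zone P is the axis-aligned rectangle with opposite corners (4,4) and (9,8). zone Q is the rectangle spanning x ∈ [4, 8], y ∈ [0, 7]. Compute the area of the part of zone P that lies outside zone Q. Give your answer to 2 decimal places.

8.00

|zone P∩zone Q|: x∈[4,8], y∈[4,7] → 4·3 = 12.
|zone P| = 20.
|zone P ∖ zone Q| = |zone P| − |zone P∩zone Q| = 20 − 12 = 8.00.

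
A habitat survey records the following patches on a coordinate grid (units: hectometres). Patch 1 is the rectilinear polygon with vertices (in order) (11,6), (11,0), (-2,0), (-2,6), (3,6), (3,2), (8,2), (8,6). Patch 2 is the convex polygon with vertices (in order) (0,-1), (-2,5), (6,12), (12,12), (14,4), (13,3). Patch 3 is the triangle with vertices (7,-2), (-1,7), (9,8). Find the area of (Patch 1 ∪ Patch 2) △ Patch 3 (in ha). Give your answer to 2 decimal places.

105.83

|Patch 1 ∪ Patch 2| = 149.4785.
|(Patch 1 ∪ Patch 2) ∩ Patch 3| = 46.3221.
|(Patch 1 ∪ Patch 2) △ Patch 3| = 149.4785 + 49 − 92.6442 = 105.83.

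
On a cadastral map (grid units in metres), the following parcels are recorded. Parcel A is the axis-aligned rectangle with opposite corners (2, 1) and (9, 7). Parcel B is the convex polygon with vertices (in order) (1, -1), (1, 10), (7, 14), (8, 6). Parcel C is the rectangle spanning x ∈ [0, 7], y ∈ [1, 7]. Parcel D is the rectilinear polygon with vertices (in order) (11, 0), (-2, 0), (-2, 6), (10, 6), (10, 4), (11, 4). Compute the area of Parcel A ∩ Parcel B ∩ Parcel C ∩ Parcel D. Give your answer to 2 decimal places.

17.00

The intersection is the polygon with vertices (7,5), (3,1), (2,1), (2,6), (7,6).
By the shoelace formula its area is 17.00.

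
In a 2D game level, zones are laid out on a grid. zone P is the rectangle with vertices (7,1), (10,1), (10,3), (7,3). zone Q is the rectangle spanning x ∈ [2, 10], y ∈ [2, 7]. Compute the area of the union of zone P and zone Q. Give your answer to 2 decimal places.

43.00

By inclusion–exclusion:
Individual areas: |zone P| = 6, |zone Q| = 40.
|zone P∩zone Q|: x∈[7,10], y∈[2,3] → 3·1 = 3.
|zone P ∪ zone Q| = 46 − 3 = 43.00.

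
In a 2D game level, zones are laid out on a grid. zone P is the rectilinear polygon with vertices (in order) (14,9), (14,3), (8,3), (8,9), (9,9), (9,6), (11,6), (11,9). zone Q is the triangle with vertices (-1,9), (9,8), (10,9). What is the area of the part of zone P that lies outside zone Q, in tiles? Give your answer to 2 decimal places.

|zone P| = 30, |zone P∩zone Q| = 0.95.
|zone P ∖ zone Q| = |zone P| − |zone P∩zone Q| = 30 − 0.95 = 29.05.

29.05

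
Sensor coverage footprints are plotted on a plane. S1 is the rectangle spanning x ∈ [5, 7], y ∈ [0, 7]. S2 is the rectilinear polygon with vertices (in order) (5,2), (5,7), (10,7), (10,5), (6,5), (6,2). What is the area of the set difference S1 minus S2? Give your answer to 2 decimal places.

|S1| = 14, |S1∩S2| = 7.
|S1 ∖ S2| = |S1| − |S1∩S2| = 14 − 7 = 7.00.

7.00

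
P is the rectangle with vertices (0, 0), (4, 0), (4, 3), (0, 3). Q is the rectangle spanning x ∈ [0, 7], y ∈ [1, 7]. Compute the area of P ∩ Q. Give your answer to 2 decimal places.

8.00

|P∩Q|: x∈[0,4], y∈[1,3] → 4·2 = 8.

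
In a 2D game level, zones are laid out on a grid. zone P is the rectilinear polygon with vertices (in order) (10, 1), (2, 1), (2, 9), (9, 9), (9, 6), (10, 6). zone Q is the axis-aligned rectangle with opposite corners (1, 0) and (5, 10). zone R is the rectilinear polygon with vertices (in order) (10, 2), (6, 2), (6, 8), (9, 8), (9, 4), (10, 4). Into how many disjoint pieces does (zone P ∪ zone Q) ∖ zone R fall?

2

(zone P ∪ zone Q) ∖ zone R splits into 2 disjoint pieces (area 55, area 2).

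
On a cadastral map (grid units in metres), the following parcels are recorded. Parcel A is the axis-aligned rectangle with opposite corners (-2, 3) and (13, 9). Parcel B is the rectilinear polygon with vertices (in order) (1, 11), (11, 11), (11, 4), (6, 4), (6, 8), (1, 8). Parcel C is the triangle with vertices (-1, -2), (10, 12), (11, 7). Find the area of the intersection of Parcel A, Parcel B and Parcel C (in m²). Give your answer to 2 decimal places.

The intersection is the polygon with vertices (6,4), (6,6.909), (7.643,9), (10.6,9), (11,7), (7,4).
By the shoelace formula its area is 16.88.

16.88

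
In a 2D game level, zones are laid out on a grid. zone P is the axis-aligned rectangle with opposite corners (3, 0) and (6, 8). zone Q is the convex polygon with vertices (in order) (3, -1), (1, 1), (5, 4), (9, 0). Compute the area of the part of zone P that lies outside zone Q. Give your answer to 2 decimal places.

14.00

|zone P| = 24, |zone P∩zone Q| = 10.
|zone P ∖ zone Q| = |zone P| − |zone P∩zone Q| = 24 − 10 = 14.00.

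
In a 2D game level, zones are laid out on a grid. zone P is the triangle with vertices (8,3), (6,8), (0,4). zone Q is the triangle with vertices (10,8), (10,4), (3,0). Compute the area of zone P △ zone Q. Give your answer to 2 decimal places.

29.21

|zone P| = 19, |zone Q| = 14, |zone P∩zone Q| = 1.8942.
|zone P △ zone Q| = |zone P| + |zone Q| − 2·|zone P∩zone Q| = 19 + 14 − 3.7885 = 29.21.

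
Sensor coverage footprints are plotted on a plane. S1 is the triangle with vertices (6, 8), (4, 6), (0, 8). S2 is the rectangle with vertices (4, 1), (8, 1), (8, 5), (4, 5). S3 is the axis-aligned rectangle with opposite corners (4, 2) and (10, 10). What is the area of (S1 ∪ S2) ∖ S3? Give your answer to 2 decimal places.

8.00

|S1 ∪ S2| = 22.
|(S1 ∪ S2) ∩ S3| = 14.
|(S1 ∪ S2) ∖ S3| = 22 − 14 = 8.00.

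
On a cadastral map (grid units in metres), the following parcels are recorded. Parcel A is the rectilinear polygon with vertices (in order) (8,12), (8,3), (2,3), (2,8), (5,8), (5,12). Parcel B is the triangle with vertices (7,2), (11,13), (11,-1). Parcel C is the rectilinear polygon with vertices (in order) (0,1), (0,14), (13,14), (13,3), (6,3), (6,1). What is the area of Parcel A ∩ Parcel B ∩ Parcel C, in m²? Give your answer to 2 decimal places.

The intersection is the polygon with vertices (7.364,3), (8,4.75), (8,3).
By the shoelace formula its area is 0.56.

0.56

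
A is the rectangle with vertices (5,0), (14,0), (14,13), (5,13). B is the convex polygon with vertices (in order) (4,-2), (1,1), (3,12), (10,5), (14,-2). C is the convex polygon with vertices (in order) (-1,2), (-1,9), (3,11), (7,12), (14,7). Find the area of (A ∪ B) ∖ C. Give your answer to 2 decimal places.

110.42

|A ∪ B| = 172.3571.
|(A ∪ B) ∩ C| = 61.9355.
|(A ∪ B) ∖ C| = 172.3571 − 61.9355 = 110.42.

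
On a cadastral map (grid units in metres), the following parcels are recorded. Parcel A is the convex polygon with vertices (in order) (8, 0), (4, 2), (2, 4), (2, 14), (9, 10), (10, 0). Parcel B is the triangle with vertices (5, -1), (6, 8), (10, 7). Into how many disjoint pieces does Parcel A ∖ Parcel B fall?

Parcel A ∖ Parcel B splits into 2 disjoint pieces (area 12.126, area 49.9339).

2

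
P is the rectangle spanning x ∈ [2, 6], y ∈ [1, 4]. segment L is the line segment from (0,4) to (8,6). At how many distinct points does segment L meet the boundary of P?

The segment lies entirely outside P and never meets its boundary.

0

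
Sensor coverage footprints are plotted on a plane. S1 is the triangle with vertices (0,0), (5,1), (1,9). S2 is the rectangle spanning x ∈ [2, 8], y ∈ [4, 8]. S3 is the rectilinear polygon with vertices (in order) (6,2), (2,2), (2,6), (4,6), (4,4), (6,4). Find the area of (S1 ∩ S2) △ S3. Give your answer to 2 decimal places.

10.25

|S1 ∩ S2| = 2.25.
|(S1 ∩ S2) ∩ S3| = 2.
|(S1 ∩ S2) △ S3| = 2.25 + 12 − 4 = 10.25.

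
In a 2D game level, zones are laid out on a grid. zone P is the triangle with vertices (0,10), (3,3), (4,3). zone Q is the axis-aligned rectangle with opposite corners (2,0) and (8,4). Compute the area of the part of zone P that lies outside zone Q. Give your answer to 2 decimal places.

|zone P| = 3.5, |zone P∩zone Q| = 0.9286.
|zone P ∖ zone Q| = |zone P| − |zone P∩zone Q| = 3.5 − 0.9286 = 2.57.

2.57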